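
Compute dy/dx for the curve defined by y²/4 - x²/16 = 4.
Differentiate both sides with respect to x, treating y as y(x). By the chain rule, any term containing y contributes a factor of y' = dy/dx when we differentiate it.

Move every term to one side and write the relation as F(x, y) = 0. Term by term,
  d/dx[-x^2/16] = -x/8
  d/dx[y^2/4] = y·y'/2
  d/dx[-4] = 0

The pieces without y' make up ∂F/∂x and the coefficient of y' is ∂F/∂y:
  ∂F/∂x = -x/8,
  ∂F/∂y = y/2.

Since d/dx[F] = ∂F/∂x + (∂F/∂y)·y' = 0, solve for y':
  (∂F/∂y)·y' = -∂F/∂x
  dy/dx = -(∂F/∂x)/(∂F/∂y) = -(-x/8)/(y/2) = x/(4y)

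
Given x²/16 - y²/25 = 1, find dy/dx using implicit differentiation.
Apply d/dx to both sides, remembering that y depends on x. Each occurrence of y therefore brings in a y' = dy/dx via the chain rule.

With F(x, y) equal to the left-hand side minus the right, differentiate F term by term:
  d/dx[x^2/16] = x/8
  d/dx[-y^2/25] = -2y·y'/25
  d/dx[-1] = 0
Adding these up, d/dx[F] = 0 becomes
  (x/8) + (-2y/25)·y' = 0,
so isolating y',
  dy/dx = -(x/8)/(-2y/25) = 25x/(16y)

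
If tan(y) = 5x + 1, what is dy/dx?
Differentiate the relation implicitly: treat y = y(x) and apply the chain rule, so every y-derivative picks up a y' = dy/dx factor.

With everything moved to the left-hand side, differentiate term by term:
  d/dx[-5x] = -5
  d/dx[tan(y)] = y'(tan(y)^2 + 1)
  d/dx[-1] = 0

Separating the contributions that come from x directly and those that come through y:
  without y':      -5
  multiplying y':  tan(y)^2 + 1

so (-5) + (tan(y)^2 + 1)·y' = 0, and therefore
  dy/dx = -(-5)/(tan(y)^2 + 1) = 5cos(y)^2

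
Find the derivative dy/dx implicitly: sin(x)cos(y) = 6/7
Differentiate the relation implicitly: treat y = y(x) and apply the chain rule, so every y-derivative picks up a y' = dy/dx factor.

With everything moved to the left-hand side, differentiate term by term:
  d/dx[sin(x)·cos(y)] = -y'·sin(x)·sin(y) + cos(x)·cos(y)
  d/dx[-6/7] = 0

Separating the contributions that come from x directly and those that come through y:
  without y':      cos(x)·cos(y)
  multiplying y':  -sin(x)·sin(y)

so (cos(x)·cos(y)) + (-sin(x)·sin(y))·y' = 0, and therefore
  dy/dx = -(cos(x)·cos(y))/(-sin(x)·sin(y)) = 1/(tan(x)·tan(y))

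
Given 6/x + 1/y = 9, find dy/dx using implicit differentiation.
Differentiate the relation implicitly: treat y = y(x) and apply the chain rule, so every y-derivative picks up a y' = dy/dx factor.

With everything moved to the left-hand side, differentiate term by term:
  d/dx[1/y] = -y'/y^2
  d/dx[6/x] = -6/x^2
  d/dx[-9] = 0

Separating the contributions that come from x directly and those that come through y:
  without y':      -6/x^2
  multiplying y':  -1/y^2

so (-6/x^2) + (-1/y^2)·y' = 0, and therefore
  dy/dx = -(-6/x^2)/(-1/y^2) = -6y^2/x^2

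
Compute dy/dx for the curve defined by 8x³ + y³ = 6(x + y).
Differentiate the relation implicitly: treat y = y(x) and apply the chain rule, so every y-derivative picks up a y' = dy/dx factor.

With everything moved to the left-hand side, differentiate term by term:
  d/dx[8x^3] = 24x^2
  d/dx[-6x] = -6
  d/dx[y^3] = 3y^2·y'
  d/dx[-6y] = -6·y'

Separating the contributions that come from x directly and those that come through y:
  without y':      24x^2 - 6
  multiplying y':  3y^2 - 6

so (24x^2 - 6) + (3y^2 - 6)·y' = 0, and therefore
  dy/dx = -(24x^2 - 6)/(3y^2 - 6) = 2(1 - 4x^2)/(y^2 - 2)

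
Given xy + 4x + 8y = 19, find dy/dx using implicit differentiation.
Differentiate the relation implicitly: treat y = y(x) and apply the chain rule, so every y-derivative picks up a y' = dy/dx factor.

With everything moved to the left-hand side, differentiate term by term:
  d/dx[xy] = x·y' + y
  d/dx[4x] = 4
  d/dx[8y] = 8·y'
  d/dx[-19] = 0

Separating the contributions that come from x directly and those that come through y:
  without y':      y + 4
  multiplying y':  x + 8

so (y + 4) + (x + 8)·y' = 0, and therefore
  dy/dx = -(y + 4)/(x + 8) = (-y - 4)/(x + 8)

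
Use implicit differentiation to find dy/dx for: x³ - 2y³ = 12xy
Apply d/dx to both sides, remembering that y depends on x. Each occurrence of y therefore brings in a y' = dy/dx via the chain rule.

With F(x, y) equal to the left-hand side minus the right, differentiate F term by term:
  d/dx[x^3] = 3x^2
  d/dx[-12xy] = -12x·y' - 12y
  d/dx[-2y^3] = -6y^2·y'
Adding these up, d/dx[F] = 0 becomes
  (3x^2 - 12y) + (-12x - 6y^2)·y' = 0,
so isolating y',
  dy/dx = -(3x^2 - 12y)/(-12x - 6y^2) = (x^2 - 4y)/(2(2x + y^2))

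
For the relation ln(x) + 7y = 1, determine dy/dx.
Differentiate the relation implicitly: treat y = y(x) and apply the chain rule, so every y-derivative picks up a y' = dy/dx factor.

With everything moved to the left-hand side, differentiate term by term:
  d/dx[7y] = 7·y'
  d/dx[ln(x)] = 1/x
  d/dx[-1] = 0

Separating the contributions that come from x directly and those that come through y:
  without y':      1/x
  multiplying y':  7

so (1/x) + (7)·y' = 0, and therefore
  dy/dx = -(1/x)/(7) = -1/(7x)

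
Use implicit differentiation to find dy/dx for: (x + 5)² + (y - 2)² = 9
Take d/dx of both sides. Since y is implicitly a function of x, the chain rule attaches a y' = dy/dx factor whenever we differentiate through y.

Set F(x, y) = (left side) − (right side), so the curve is F = 0. Differentiating each term of F:
  d/dx[(x + 5)^2] = 2x + 10
  d/dx[(y - 2)^2] = 2·y'(y - 2)
  d/dx[-9] = 0

Collecting, the y'-free part is the partial derivative in x and the y' coefficient is the partial derivative in y:
  ∂F/∂x = 2x + 10
  ∂F/∂y = 2y - 4

so d/dx[F(x, y(x))] = ∂F/∂x + (∂F/∂y)·y' = 0. Rearranging,
  dy/dx = -(∂F/∂x)/(∂F/∂y) = -(2x + 10)/(2y - 4) = (-x - 5)/(y - 2)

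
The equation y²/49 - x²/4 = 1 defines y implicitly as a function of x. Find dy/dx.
Apply d/dx to both sides, remembering that y depends on x. Each occurrence of y therefore brings in a y' = dy/dx via the chain rule.

With F(x, y) equal to the left-hand side minus the right, differentiate F term by term:
  d/dx[-x^2/4] = -x/2
  d/dx[y^2/49] = 2y·y'/49
  d/dx[-1] = 0
Adding these up, d/dx[F] = 0 becomes
  (-x/2) + (2y/49)·y' = 0,
so isolating y',
  dy/dx = -(-x/2)/(2y/49) = 49x/(4y)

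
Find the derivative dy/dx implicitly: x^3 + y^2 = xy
Apply d/dx to both sides, remembering that y depends on x. Each occurrence of y therefore brings in a y' = dy/dx via the chain rule.

With F(x, y) equal to the left-hand side minus the right, differentiate F term by term:
  d/dx[x^3] = 3x^2
  d/dx[-xy] = -x·y' - y
  d/dx[y^2] = 2y·y'
Adding these up, d/dx[F] = 0 becomes
  (3x^2 - y) + (-x + 2y)·y' = 0,
so isolating y',
  dy/dx = -(3x^2 - y)/(-x + 2y) = (3x^2 - y)/(x - 2y)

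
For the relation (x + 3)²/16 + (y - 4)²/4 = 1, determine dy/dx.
Apply d/dx to both sides, remembering that y depends on x. Each occurrence of y therefore brings in a y' = dy/dx via the chain rule.

With F(x, y) equal to the left-hand side minus the right, differentiate F term by term:
  d/dx[(x + 3)^2/16] = x/8 + 3/8
  d/dx[(y - 4)^2/4] = y'(y - 4)/2
  d/dx[-1] = 0
Adding these up, d/dx[F] = 0 becomes
  (x/8 + 3/8) + (y/2 - 2)·y' = 0,
so isolating y',
  dy/dx = -(x/8 + 3/8)/(y/2 - 2)
        = -((x + 3)/8)/((y - 4)/2) = (-x - 3)/(4(y - 4))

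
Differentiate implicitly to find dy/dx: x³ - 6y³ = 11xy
Apply d/dx to both sides, remembering that y depends on x. Each occurrence of y therefore brings in a y' = dy/dx via the chain rule.

With F(x, y) equal to the left-hand side minus the right, differentiate F term by term:
  d/dx[x^3] = 3x^2
  d/dx[-11xy] = -11x·y' - 11y
  d/dx[-6y^3] = -18y^2·y'
Adding these up, d/dx[F] = 0 becomes
  (3x^2 - 11y) + (-11x - 18y^2)·y' = 0,
so isolating y',
  dy/dx = -(3x^2 - 11y)/(-11x - 18y^2) = (3x^2 - 11y)/(11x + 18y^2)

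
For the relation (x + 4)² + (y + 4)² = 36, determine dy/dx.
Differentiate both sides with respect to x, treating y as y(x). By the chain rule, any term containing y contributes a factor of y' = dy/dx when we differentiate it.

Move every term to one side and write the relation as F(x, y) = 0. Term by term,
  d/dx[(x + 4)^2] = 2x + 8
  d/dx[(y + 4)^2] = 2·y'(y + 4)
  d/dx[-36] = 0

The pieces without y' make up ∂F/∂x and the coefficient of y' is ∂F/∂y:
  ∂F/∂x = 2x + 8,
  ∂F/∂y = 2y + 8.

Since d/dx[F] = ∂F/∂x + (∂F/∂y)·y' = 0, solve for y':
  (∂F/∂y)·y' = -∂F/∂x
  dy/dx = -(∂F/∂x)/(∂F/∂y) = -(2x + 8)/(2y + 8) = (-x - 4)/(y + 4)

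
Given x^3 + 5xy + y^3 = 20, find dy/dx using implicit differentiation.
Differentiate the relation implicitly: treat y = y(x) and apply the chain rule, so every y-derivative picks up a y' = dy/dx factor.

With everything moved to the left-hand side, differentiate term by term:
  d/dx[x^3] = 3x^2
  d/dx[5xy] = 5x·y' + 5y
  d/dx[y^3] = 3y^2·y'
  d/dx[-20] = 0

Separating the contributions that come from x directly and those that come through y:
  without y':      3x^2 + 5y
  multiplying y':  5x + 3y^2

so (3x^2 + 5y) + (5x + 3y^2)·y' = 0, and therefore
  dy/dx = -(3x^2 + 5y)/(5x + 3y^2) = (-3x^2 - 5y)/(5x + 3y^2)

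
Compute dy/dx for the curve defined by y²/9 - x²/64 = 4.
Take d/dx of both sides. Since y is implicitly a function of x, the chain rule attaches a y' = dy/dx factor whenever we differentiate through y.

Set F(x, y) = (left side) − (right side), so the curve is F = 0. Differentiating each term of F:
  d/dx[-x^2/64] = -x/32
  d/dx[y^2/9] = 2y·y'/9
  d/dx[-4] = 0

Collecting, the y'-free part is the partial derivative in x and the y' coefficient is the partial derivative in y:
  ∂F/∂x = -x/32
  ∂F/∂y = 2y/9

so d/dx[F(x, y(x))] = ∂F/∂x + (∂F/∂y)·y' = 0. Rearranging,
  dy/dx = -(∂F/∂x)/(∂F/∂y) = -(-x/32)/(2y/9) = 9x/(64y)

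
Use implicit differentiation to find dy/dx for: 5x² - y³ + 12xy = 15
Take d/dx of both sides. Since y is implicitly a function of x, the chain rule attaches a y' = dy/dx factor whenever we differentiate through y.

Set F(x, y) = (left side) − (right side), so the curve is F = 0. Differentiating each term of F:
  d/dx[5x^2] = 10x
  d/dx[12xy] = 12x·y' + 12y
  d/dx[-y^3] = -3y^2·y'
  d/dx[-15] = 0

Collecting, the y'-free part is the partial derivative in x and the y' coefficient is the partial derivative in y:
  ∂F/∂x = 10x + 12y
  ∂F/∂y = 12x - 3y^2

so d/dx[F(x, y(x))] = ∂F/∂x + (∂F/∂y)·y' = 0. Rearranging,
  dy/dx = -(∂F/∂x)/(∂F/∂y) = -(10x + 12y)/(12x - 3y^2) = 2(-5x - 6y)/(3(4x - y^2))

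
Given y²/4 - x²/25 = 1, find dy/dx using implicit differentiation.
Differentiate the relation implicitly: treat y = y(x) and apply the chain rule, so every y-derivative picks up a y' = dy/dx factor.

With everything moved to the left-hand side, differentiate term by term:
  d/dx[-x^2/25] = -2x/25
  d/dx[y^2/4] = y·y'/2
  d/dx[-1] = 0

Separating the contributions that come from x directly and those that come through y:
  without y':      -2x/25
  multiplying y':  y/2

so (-2x/25) + (y/2)·y' = 0, and therefore
  dy/dx = -(-2x/25)/(y/2) = 4x/(25y)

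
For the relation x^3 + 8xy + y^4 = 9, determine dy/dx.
Differentiate both sides with respect to x, treating y as y(x). By the chain rule, any term containing y contributes a factor of y' = dy/dx when we differentiate it.

Move every term to one side and write the relation as F(x, y) = 0. Term by term,
  d/dx[x^3] = 3x^2
  d/dx[8xy] = 8x·y' + 8y
  d/dx[y^4] = 4y^3·y'
  d/dx[-9] = 0

The pieces without y' make up ∂F/∂x and the coefficient of y' is ∂F/∂y:
  ∂F/∂x = 3x^2 + 8y,
  ∂F/∂y = 8x + 4y^3.

Since d/dx[F] = ∂F/∂x + (∂F/∂y)·y' = 0, solve for y':
  (∂F/∂y)·y' = -∂F/∂x
  dy/dx = -(∂F/∂x)/(∂F/∂y) = -(3x^2 + 8y)/(8x + 4y^3) = (-3x^2 - 8y)/(4(2x + y^3))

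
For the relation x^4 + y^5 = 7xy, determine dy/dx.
Differentiate the relation implicitly: treat y = y(x) and apply the chain rule, so every y-derivative picks up a y' = dy/dx factor.

With everything moved to the left-hand side, differentiate term by term:
  d/dx[x^4] = 4x^3
  d/dx[-7xy] = -7x·y' - 7y
  d/dx[y^5] = 5y^4·y'

Separating the contributions that come from x directly and those that come through y:
  without y':      4x^3 - 7y
  multiplying y':  -7x + 5y^4

so (4x^3 - 7y) + (-7x + 5y^4)·y' = 0, and therefore
  dy/dx = -(4x^3 - 7y)/(-7x + 5y^4) = (4x^3 - 7y)/(7x - 5y^4)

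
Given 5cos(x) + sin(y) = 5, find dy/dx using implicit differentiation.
Differentiate both sides with respect to x, treating y as y(x). By the chain rule, any term containing y contributes a factor of y' = dy/dx when we differentiate it.

Move every term to one side and write the relation as F(x, y) = 0. Term by term,
  d/dx[sin(y)] = y'·cos(y)
  d/dx[5cos(x)] = -5sin(x)
  d/dx[-5] = 0

The pieces without y' make up ∂F/∂x and the coefficient of y' is ∂F/∂y:
  ∂F/∂x = -5sin(x),
  ∂F/∂y = cos(y).

Since d/dx[F] = ∂F/∂x + (∂F/∂y)·y' = 0, solve for y':
  (∂F/∂y)·y' = -∂F/∂x
  dy/dx = -(∂F/∂x)/(∂F/∂y) = -(-5sin(x))/(cos(y)) = 5sin(x)/cos(y)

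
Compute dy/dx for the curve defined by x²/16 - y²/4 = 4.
Differentiate the relation implicitly: treat y = y(x) and apply the chain rule, so every y-derivative picks up a y' = dy/dx factor.

With everything moved to the left-hand side, differentiate term by term:
  d/dx[x^2/16] = x/8
  d/dx[-y^2/4] = -y·y'/2
  d/dx[-4] = 0

Separating the contributions that come from x directly and those that come through y:
  without y':      x/8
  multiplying y':  -y/2

so (x/8) + (-y/2)·y' = 0, and therefore
  dy/dx = -(x/8)/(-y/2) = x/(4y)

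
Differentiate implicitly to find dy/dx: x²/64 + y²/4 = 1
Differentiate both sides with respect to x, treating y as y(x). By the chain rule, any term containing y contributes a factor of y' = dy/dx when we differentiate it.

Move every term to one side and write the relation as F(x, y) = 0. Term by term,
  d/dx[x^2/64] = x/32
  d/dx[y^2/4] = y·y'/2
  d/dx[-1] = 0

The pieces without y' make up ∂F/∂x and the coefficient of y' is ∂F/∂y:
  ∂F/∂x = x/32,
  ∂F/∂y = y/2.

Since d/dx[F] = ∂F/∂x + (∂F/∂y)·y' = 0, solve for y':
  (∂F/∂y)·y' = -∂F/∂x
  dy/dx = -(∂F/∂x)/(∂F/∂y) = -(x/32)/(y/2) = -x/(16y)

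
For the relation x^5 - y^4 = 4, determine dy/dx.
Differentiate the relation implicitly: treat y = y(x) and apply the chain rule, so every y-derivative picks up a y' = dy/dx factor.

With everything moved to the left-hand side, differentiate term by term:
  d/dx[x^5] = 5x^4
  d/dx[-y^4] = -4y^3·y'
  d/dx[-4] = 0

Separating the contributions that come from x directly and those that come through y:
  without y':      5x^4
  multiplying y':  -4y^3

so (5x^4) + (-4y^3)·y' = 0, and therefore
  dy/dx = -(5x^4)/(-4y^3) = 5x^4/(4y^3)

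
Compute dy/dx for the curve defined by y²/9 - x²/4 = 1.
Take d/dx of both sides. Since y is implicitly a function of x, the chain rule attaches a y' = dy/dx factor whenever we differentiate through y.

Set F(x, y) = (left side) − (right side), so the curve is F = 0. Differentiating each term of F:
  d/dx[-x^2/4] = -x/2
  d/dx[y^2/9] = 2y·y'/9
  d/dx[-1] = 0

Collecting, the y'-free part is the partial derivative in x and the y' coefficient is the partial derivative in y:
  ∂F/∂x = -x/2
  ∂F/∂y = 2y/9

so d/dx[F(x, y(x))] = ∂F/∂x + (∂F/∂y)·y' = 0. Rearranging,
  dy/dx = -(∂F/∂x)/(∂F/∂y) = -(-x/2)/(2y/9) = 9x/(4y)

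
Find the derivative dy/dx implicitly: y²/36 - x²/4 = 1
Take d/dx of both sides. Since y is implicitly a function of x, the chain rule attaches a y' = dy/dx factor whenever we differentiate through y.

Set F(x, y) = (left side) − (right side), so the curve is F = 0. Differentiating each term of F:
  d/dx[-x^2/4] = -x/2
  d/dx[y^2/36] = y·y'/18
  d/dx[-1] = 0

Collecting, the y'-free part is the partial derivative in x and the y' coefficient is the partial derivative in y:
  ∂F/∂x = -x/2
  ∂F/∂y = y/18

so d/dx[F(x, y(x))] = ∂F/∂x + (∂F/∂y)·y' = 0. Rearranging,
  dy/dx = -(∂F/∂x)/(∂F/∂y) = -(-x/2)/(y/18) = 9x/y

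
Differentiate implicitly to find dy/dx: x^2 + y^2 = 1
Differentiate the relation implicitly: treat y = y(x) and apply the chain rule, so every y-derivative picks up a y' = dy/dx factor.

With everything moved to the left-hand side, differentiate term by term:
  d/dx[x^2] = 2x
  d/dx[y^2] = 2y·y'
  d/dx[-1] = 0

Separating the contributions that come from x directly and those that come through y:
  without y':      2x
  multiplying y':  2y

so (2x) + (2y)·y' = 0, and therefore
  dy/dx = -(2x)/(2y) = -x/y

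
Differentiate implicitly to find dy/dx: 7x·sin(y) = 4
Apply d/dx to both sides, remembering that y depends on x. Each occurrence of y therefore brings in a y' = dy/dx via the chain rule.

With F(x, y) equal to the left-hand side minus the right, differentiate F term by term:
  d/dx[7x·sin(y)] = 7x·y'·cos(y) + 7sin(y)
  d/dx[-4] = 0
Adding these up, d/dx[F] = 0 becomes
  (7sin(y)) + (7x·cos(y))·y' = 0,
so isolating y',
  dy/dx = -(7sin(y))/(7x·cos(y)) = -tan(y)/x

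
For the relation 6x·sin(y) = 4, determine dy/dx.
Differentiate the relation implicitly: treat y = y(x) and apply the chain rule, so every y-derivative picks up a y' = dy/dx factor.

With everything moved to the left-hand side, differentiate term by term:
  d/dx[6x·sin(y)] = 6x·y'·cos(y) + 6sin(y)
  d/dx[-4] = 0

Separating the contributions that come from x directly and those that come through y:
  without y':      6sin(y)
  multiplying y':  6x·cos(y)

so (6sin(y)) + (6x·cos(y))·y' = 0, and therefore
  dy/dx = -(6sin(y))/(6x·cos(y)) = -tan(y)/x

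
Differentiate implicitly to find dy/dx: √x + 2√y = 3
Differentiate both sides with respect to x, treating y as y(x). By the chain rule, any term containing y contributes a factor of y' = dy/dx when we differentiate it.

Move every term to one side and write the relation as F(x, y) = 0. Term by term,
  d/dx[√(x)] = 1/(2√(x))
  d/dx[2√(y)] = y'/√(y)
  d/dx[-3] = 0

The pieces without y' make up ∂F/∂x and the coefficient of y' is ∂F/∂y:
  ∂F/∂x = 1/(2√(x)),
  ∂F/∂y = 1/√(y).

Since d/dx[F] = ∂F/∂x + (∂F/∂y)·y' = 0, solve for y':
  (∂F/∂y)·y' = -∂F/∂x
  dy/dx = -(∂F/∂x)/(∂F/∂y) = -(1/(2√(x)))/(1/√(y)) = -√(y)/(2√(x))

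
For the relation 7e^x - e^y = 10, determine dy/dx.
Differentiate both sides with respect to x, treating y as y(x). By the chain rule, any term containing y contributes a factor of y' = dy/dx when we differentiate it.

Move every term to one side and write the relation as F(x, y) = 0. Term by term,
  d/dx[7e^(x)] = 7e^(x)
  d/dx[-e^(y)] = -y'·e^(y)
  d/dx[-10] = 0

The pieces without y' make up ∂F/∂x and the coefficient of y' is ∂F/∂y:
  ∂F/∂x = 7e^(x),
  ∂F/∂y = -e^(y).

Since d/dx[F] = ∂F/∂x + (∂F/∂y)·y' = 0, solve for y':
  (∂F/∂y)·y' = -∂F/∂x
  dy/dx = -(∂F/∂x)/(∂F/∂y) = -(7e^(x))/(-e^(y)) = 7e^(x - y)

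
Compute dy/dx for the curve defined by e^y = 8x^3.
Differentiate the relation implicitly: treat y = y(x) and apply the chain rule, so every y-derivative picks up a y' = dy/dx factor.

With everything moved to the left-hand side, differentiate term by term:
  d/dx[-8x^3] = -24x^2
  d/dx[e^(y)] = y'·e^(y)

Separating the contributions that come from x directly and those that come through y:
  without y':      -24x^2
  multiplying y':  e^(y)

so (-24x^2) + (e^(y))·y' = 0, and therefore
  dy/dx = -(-24x^2)/(e^(y)) = 24x^2e^(-y)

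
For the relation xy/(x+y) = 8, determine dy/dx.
Apply d/dx to both sides, remembering that y depends on x. Each occurrence of y therefore brings in a y' = dy/dx via the chain rule.

With F(x, y) equal to the left-hand side minus the right, differentiate F term by term:
  d/dx[xy/(x + y)] = xy(-y' - 1)/(x + y)^2 + x·y'/(x + y) + y/(x + y)
  d/dx[-8] = 0
Adding these up, d/dx[F] = 0 becomes
  (-xy/(x + y)^2 + y/(x + y)) + (-xy/(x + y)^2 + x/(x + y))·y' = 0,
so isolating y',
  dy/dx = -(-xy/(x + y)^2 + y/(x + y))/(-xy/(x + y)^2 + x/(x + y))
        = -(y^2/(x + y)^2)/(x^2/(x + y)^2) = -y^2/x^2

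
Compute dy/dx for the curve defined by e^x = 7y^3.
Differentiate both sides with respect to x, treating y as y(x). By the chain rule, any term containing y contributes a factor of y' = dy/dx when we differentiate it.

Move every term to one side and write the relation as F(x, y) = 0. Term by term,
  d/dx[-7y^3] = -21y^2·y'
  d/dx[e^(x)] = e^(x)

The pieces without y' make up ∂F/∂x and the coefficient of y' is ∂F/∂y:
  ∂F/∂x = e^(x),
  ∂F/∂y = -21y^2.

Since d/dx[F] = ∂F/∂x + (∂F/∂y)·y' = 0, solve for y':
  (∂F/∂y)·y' = -∂F/∂x
  dy/dx = -(∂F/∂x)/(∂F/∂y) = -(e^(x))/(-21y^2) = e^(x)/(21y^2)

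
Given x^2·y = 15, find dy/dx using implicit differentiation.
Take d/dx of both sides. Since y is implicitly a function of x, the chain rule attaches a y' = dy/dx factor whenever we differentiate through y.

Set F(x, y) = (left side) − (right side), so the curve is F = 0. Differentiating each term of F:
  d/dx[x^2y] = x^2·y' + 2xy
  d/dx[-15] = 0

Collecting, the y'-free part is the partial derivative in x and the y' coefficient is the partial derivative in y:
  ∂F/∂x = 2xy
  ∂F/∂y = x^2

so d/dx[F(x, y(x))] = ∂F/∂x + (∂F/∂y)·y' = 0. Rearranging,
  dy/dx = -(∂F/∂x)/(∂F/∂y) = -(2xy)/(x^2) = -2y/x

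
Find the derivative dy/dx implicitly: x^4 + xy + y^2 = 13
Differentiate the relation implicitly: treat y = y(x) and apply the chain rule, so every y-derivative picks up a y' = dy/dx factor.

With everything moved to the left-hand side, differentiate term by term:
  d/dx[x^4] = 4x^3
  d/dx[xy] = x·y' + y
  d/dx[y^2] = 2y·y'
  d/dx[-13] = 0

Separating the contributions that come from x directly and those that come through y:
  without y':      4x^3 + y
  multiplying y':  x + 2y

so (4x^3 + y) + (x + 2y)·y' = 0, and therefore
  dy/dx = -(4x^3 + y)/(x + 2y) = (-4x^3 - y)/(x + 2y)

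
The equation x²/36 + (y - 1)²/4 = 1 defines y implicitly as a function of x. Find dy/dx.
Take d/dx of both sides. Since y is implicitly a function of x, the chain rule attaches a y' = dy/dx factor whenever we differentiate through y.

Set F(x, y) = (left side) − (right side), so the curve is F = 0. Differentiating each term of F:
  d/dx[x^2/36] = x/18
  d/dx[(y - 1)^2/4] = y'(y - 1)/2
  d/dx[-1] = 0

Collecting, the y'-free part is the partial derivative in x and the y' coefficient is the partial derivative in y:
  ∂F/∂x = x/18
  ∂F/∂y = y/2 - 1/2

so d/dx[F(x, y(x))] = ∂F/∂x + (∂F/∂y)·y' = 0. Rearranging,
  dy/dx = -(∂F/∂x)/(∂F/∂y) = -(x/18)/(y/2 - 1/2)
        = -(x/18)/((y - 1)/2) = -x/(9y - 9)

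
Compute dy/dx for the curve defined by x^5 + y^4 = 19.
Differentiate the relation implicitly: treat y = y(x) and apply the chain rule, so every y-derivative picks up a y' = dy/dx factor.

With everything moved to the left-hand side, differentiate term by term:
  d/dx[x^5] = 5x^4
  d/dx[y^4] = 4y^3·y'
  d/dx[-19] = 0

Separating the contributions that come from x directly and those that come through y:
  without y':      5x^4
  multiplying y':  4y^3

so (5x^4) + (4y^3)·y' = 0, and therefore
  dy/dx = -(5x^4)/(4y^3) = -5x^4/(4y^3)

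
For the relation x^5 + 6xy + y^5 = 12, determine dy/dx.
Apply d/dx to both sides, remembering that y depends on x. Each occurrence of y therefore brings in a y' = dy/dx via the chain rule.

With F(x, y) equal to the left-hand side minus the right, differentiate F term by term:
  d/dx[x^5] = 5x^4
  d/dx[6xy] = 6x·y' + 6y
  d/dx[y^5] = 5y^4·y'
  d/dx[-12] = 0
Adding these up, d/dx[F] = 0 becomes
  (5x^4 + 6y) + (6x + 5y^4)·y' = 0,
so isolating y',
  dy/dx = -(5x^4 + 6y)/(6x + 5y^4) = (-5x^4 - 6y)/(6x + 5y^4)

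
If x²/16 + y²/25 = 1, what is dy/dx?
Apply d/dx to both sides, remembering that y depends on x. Each occurrence of y therefore brings in a y' = dy/dx via the chain rule.

With F(x, y) equal to the left-hand side minus the right, differentiate F term by term:
  d/dx[x^2/16] = x/8
  d/dx[y^2/25] = 2y·y'/25
  d/dx[-1] = 0
Adding these up, d/dx[F] = 0 becomes
  (x/8) + (2y/25)·y' = 0,
so isolating y',
  dy/dx = -(x/8)/(2y/25) = -25x/(16y)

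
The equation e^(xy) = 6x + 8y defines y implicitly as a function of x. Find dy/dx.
Differentiate both sides with respect to x, treating y as y(x). By the chain rule, any term containing y contributes a factor of y' = dy/dx when we differentiate it.

Move every term to one side and write the relation as F(x, y) = 0. Term by term,
  d/dx[-6x] = -6
  d/dx[-8y] = -8·y'
  d/dx[e^(xy)] = (x·y' + y)·e^(xy)

The pieces without y' make up ∂F/∂x and the coefficient of y' is ∂F/∂y:
  ∂F/∂x = y·e^(xy) - 6,
  ∂F/∂y = x·e^(xy) - 8.

Since d/dx[F] = ∂F/∂x + (∂F/∂y)·y' = 0, solve for y':
  (∂F/∂y)·y' = -∂F/∂x
  dy/dx = -(∂F/∂x)/(∂F/∂y) = -(y·e^(xy) - 6)/(x·e^(xy) - 8) = (-y·e^(xy) + 6)/(x·e^(xy) - 8)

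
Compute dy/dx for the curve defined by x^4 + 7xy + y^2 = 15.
Apply d/dx to both sides, remembering that y depends on x. Each occurrence of y therefore brings in a y' = dy/dx via the chain rule.

With F(x, y) equal to the left-hand side minus the right, differentiate F term by term:
  d/dx[x^4] = 4x^3
  d/dx[7xy] = 7x·y' + 7y
  d/dx[y^2] = 2y·y'
  d/dx[-15] = 0
Adding these up, d/dx[F] = 0 becomes
  (4x^3 + 7y) + (7x + 2y)·y' = 0,
so isolating y',
  dy/dx = -(4x^3 + 7y)/(7x + 2y) = (-4x^3 - 7y)/(7x + 2y)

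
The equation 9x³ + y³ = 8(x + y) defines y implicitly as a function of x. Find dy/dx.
Take d/dx of both sides. Since y is implicitly a function of x, the chain rule attaches a y' = dy/dx factor whenever we differentiate through y.

Set F(x, y) = (left side) − (right side), so the curve is F = 0. Differentiating each term of F:
  d/dx[9x^3] = 27x^2
  d/dx[-8x] = -8
  d/dx[y^3] = 3y^2·y'
  d/dx[-8y] = -8·y'

Collecting, the y'-free part is the partial derivative in x and the y' coefficient is the partial derivative in y:
  ∂F/∂x = 27x^2 - 8
  ∂F/∂y = 3y^2 - 8

so d/dx[F(x, y(x))] = ∂F/∂x + (∂F/∂y)·y' = 0. Rearranging,
  dy/dx = -(∂F/∂x)/(∂F/∂y) = -(27x^2 - 8)/(3y^2 - 8) = (8 - 27x^2)/(3y^2 - 8)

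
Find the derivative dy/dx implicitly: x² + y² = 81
Differentiate both sides with respect to x, treating y as y(x). By the chain rule, any term containing y contributes a factor of y' = dy/dx when we differentiate it.

Move every term to one side and write the relation as F(x, y) = 0. Term by term,
  d/dx[x^2] = 2x
  d/dx[y^2] = 2y·y'
  d/dx[-81] = 0

The pieces without y' make up ∂F/∂x and the coefficient of y' is ∂F/∂y:
  ∂F/∂x = 2x,
  ∂F/∂y = 2y.

Since d/dx[F] = ∂F/∂x + (∂F/∂y)·y' = 0, solve for y':
  (∂F/∂y)·y' = -∂F/∂x
  dy/dx = -(∂F/∂x)/(∂F/∂y) = -(2x)/(2y) = -x/y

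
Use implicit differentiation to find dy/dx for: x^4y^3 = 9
Differentiate both sides with respect to x, treating y as y(x). By the chain rule, any term containing y contributes a factor of y' = dy/dx when we differentiate it.

Move every term to one side and write the relation as F(x, y) = 0. Term by term,
  d/dx[x^4y^3] = 3x^4y^2·y' + 4x^3y^3
  d/dx[-9] = 0

The pieces without y' make up ∂F/∂x and the coefficient of y' is ∂F/∂y:
  ∂F/∂x = 4x^3y^3,
  ∂F/∂y = 3x^4y^2.

Since d/dx[F] = ∂F/∂x + (∂F/∂y)·y' = 0, solve for y':
  (∂F/∂y)·y' = -∂F/∂x
  dy/dx = -(∂F/∂x)/(∂F/∂y) = -(4x^3y^3)/(3x^4y^2) = -4y/(3x)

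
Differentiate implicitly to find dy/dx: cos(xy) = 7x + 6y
Apply d/dx to both sides, remembering that y depends on x. Each occurrence of y therefore brings in a y' = dy/dx via the chain rule.

With F(x, y) equal to the left-hand side minus the right, differentiate F term by term:
  d/dx[-7x] = -7
  d/dx[-6y] = -6·y'
  d/dx[cos(xy)] = -(x·y' + y)·sin(xy)
Adding these up, d/dx[F] = 0 becomes
  (-y·sin(xy) - 7) + (-x·sin(xy) - 6)·y' = 0,
so isolating y',
  dy/dx = -(-y·sin(xy) - 7)/(-x·sin(xy) - 6) = -(y·sin(xy) + 7)/(x·sin(xy) + 6)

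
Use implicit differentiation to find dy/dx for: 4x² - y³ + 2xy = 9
Apply d/dx to both sides, remembering that y depends on x. Each occurrence of y therefore brings in a y' = dy/dx via the chain rule.

With F(x, y) equal to the left-hand side minus the right, differentiate F term by term:
  d/dx[4x^2] = 8x
  d/dx[2xy] = 2x·y' + 2y
  d/dx[-y^3] = -3y^2·y'
  d/dx[-9] = 0
Adding these up, d/dx[F] = 0 becomes
  (8x + 2y) + (2x - 3y^2)·y' = 0,
so isolating y',
  dy/dx = -(8x + 2y)/(2x - 3y^2) = 2(-4x - y)/(2x - 3y^2)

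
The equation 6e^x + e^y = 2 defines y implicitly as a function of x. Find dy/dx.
Apply d/dx to both sides, remembering that y depends on x. Each occurrence of y therefore brings in a y' = dy/dx via the chain rule.

With F(x, y) equal to the left-hand side minus the right, differentiate F term by term:
  d/dx[6e^(x)] = 6e^(x)
  d/dx[e^(y)] = y'·e^(y)
  d/dx[-2] = 0
Adding these up, d/dx[F] = 0 becomes
  (6e^(x)) + (e^(y))·y' = 0,
so isolating y',
  dy/dx = -(6e^(x))/(e^(y)) = -6e^(x - y)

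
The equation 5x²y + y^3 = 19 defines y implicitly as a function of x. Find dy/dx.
Apply d/dx to both sides, remembering that y depends on x. Each occurrence of y therefore brings in a y' = dy/dx via the chain rule.

With F(x, y) equal to the left-hand side minus the right, differentiate F term by term:
  d/dx[5x^2y] = 5x^2·y' + 10xy
  d/dx[y^3] = 3y^2·y'
  d/dx[-19] = 0
Adding these up, d/dx[F] = 0 becomes
  (10xy) + (5x^2 + 3y^2)·y' = 0,
so isolating y',
  dy/dx = -(10xy)/(5x^2 + 3y^2) = -10xy/(5x^2 + 3y^2)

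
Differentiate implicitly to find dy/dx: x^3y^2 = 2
Take d/dx of both sides. Since y is implicitly a function of x, the chain rule attaches a y' = dy/dx factor whenever we differentiate through y.

Set F(x, y) = (left side) − (right side), so the curve is F = 0. Differentiating each term of F:
  d/dx[x^3y^2] = 2x^3y·y' + 3x^2y^2
  d/dx[-2] = 0

Collecting, the y'-free part is the partial derivative in x and the y' coefficient is the partial derivative in y:
  ∂F/∂x = 3x^2y^2
  ∂F/∂y = 2x^3y

so d/dx[F(x, y(x))] = ∂F/∂x + (∂F/∂y)·y' = 0. Rearranging,
  dy/dx = -(∂F/∂x)/(∂F/∂y) = -(3x^2y^2)/(2x^3y) = -3y/(2x)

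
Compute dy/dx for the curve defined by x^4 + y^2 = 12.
Take d/dx of both sides. Since y is implicitly a function of x, the chain rule attaches a y' = dy/dx factor whenever we differentiate through y.

Set F(x, y) = (left side) − (right side), so the curve is F = 0. Differentiating each term of F:
  d/dx[x^4] = 4x^3
  d/dx[y^2] = 2y·y'
  d/dx[-12] = 0

Collecting, the y'-free part is the partial derivative in x and the y' coefficient is the partial derivative in y:
  ∂F/∂x = 4x^3
  ∂F/∂y = 2y

so d/dx[F(x, y(x))] = ∂F/∂x + (∂F/∂y)·y' = 0. Rearranging,
  dy/dx = -(∂F/∂x)/(∂F/∂y) = -(4x^3)/(2y) = -2x^3/y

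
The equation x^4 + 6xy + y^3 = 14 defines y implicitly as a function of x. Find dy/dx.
Apply d/dx to both sides, remembering that y depends on x. Each occurrence of y therefore brings in a y' = dy/dx via the chain rule.

With F(x, y) equal to the left-hand side minus the right, differentiate F term by term:
  d/dx[x^4] = 4x^3
  d/dx[6xy] = 6x·y' + 6y
  d/dx[y^3] = 3y^2·y'
  d/dx[-14] = 0
Adding these up, d/dx[F] = 0 becomes
  (4x^3 + 6y) + (6x + 3y^2)·y' = 0,
so isolating y',
  dy/dx = -(4x^3 + 6y)/(6x + 3y^2) = 2(-2x^3 - 3y)/(3(2x + y^2))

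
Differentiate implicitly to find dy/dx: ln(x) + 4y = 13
Differentiate the relation implicitly: treat y = y(x) and apply the chain rule, so every y-derivative picks up a y' = dy/dx factor.

With everything moved to the left-hand side, differentiate term by term:
  d/dx[4y] = 4·y'
  d/dx[ln(x)] = 1/x
  d/dx[-13] = 0

Separating the contributions that come from x directly and those that come through y:
  without y':      1/x
  multiplying y':  4

so (1/x) + (4)·y' = 0, and therefore
  dy/dx = -(1/x)/(4) = -1/(4x)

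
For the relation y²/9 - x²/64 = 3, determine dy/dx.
Take d/dx of both sides. Since y is implicitly a function of x, the chain rule attaches a y' = dy/dx factor whenever we differentiate through y.

Set F(x, y) = (left side) − (right side), so the curve is F = 0. Differentiating each term of F:
  d/dx[-x^2/64] = -x/32
  d/dx[y^2/9] = 2y·y'/9
  d/dx[-3] = 0

Collecting, the y'-free part is the partial derivative in x and the y' coefficient is the partial derivative in y:
  ∂F/∂x = -x/32
  ∂F/∂y = 2y/9

so d/dx[F(x, y(x))] = ∂F/∂x + (∂F/∂y)·y' = 0. Rearranging,
  dy/dx = -(∂F/∂x)/(∂F/∂y) = -(-x/32)/(2y/9) = 9x/(64y)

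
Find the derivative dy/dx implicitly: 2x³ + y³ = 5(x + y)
Take d/dx of both sides. Since y is implicitly a function of x, the chain rule attaches a y' = dy/dx factor whenever we differentiate through y.

Set F(x, y) = (left side) − (right side), so the curve is F = 0. Differentiating each term of F:
  d/dx[2x^3] = 6x^2
  d/dx[-5x] = -5
  d/dx[y^3] = 3y^2·y'
  d/dx[-5y] = -5·y'

Collecting, the y'-free part is the partial derivative in x and the y' coefficient is the partial derivative in y:
  ∂F/∂x = 6x^2 - 5
  ∂F/∂y = 3y^2 - 5

so d/dx[F(x, y(x))] = ∂F/∂x + (∂F/∂y)·y' = 0. Rearranging,
  dy/dx = -(∂F/∂x)/(∂F/∂y) = -(6x^2 - 5)/(3y^2 - 5) = (5 - 6x^2)/(3y^2 - 5)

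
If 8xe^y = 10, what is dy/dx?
Differentiate both sides with respect to x, treating y as y(x). By the chain rule, any term containing y contributes a factor of y' = dy/dx when we differentiate it.

Move every term to one side and write the relation as F(x, y) = 0. Term by term,
  d/dx[8x·e^(y)] = 8x·y'·e^(y) + 8e^(y)
  d/dx[-10] = 0

The pieces without y' make up ∂F/∂x and the coefficient of y' is ∂F/∂y:
  ∂F/∂x = 8e^(y),
  ∂F/∂y = 8x·e^(y).

Since d/dx[F] = ∂F/∂x + (∂F/∂y)·y' = 0, solve for y':
  (∂F/∂y)·y' = -∂F/∂x
  dy/dx = -(∂F/∂x)/(∂F/∂y) = -(8e^(y))/(8x·e^(y)) = -1/x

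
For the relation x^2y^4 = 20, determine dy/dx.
Take d/dx of both sides. Since y is implicitly a function of x, the chain rule attaches a y' = dy/dx factor whenever we differentiate through y.

Set F(x, y) = (left side) − (right side), so the curve is F = 0. Differentiating each term of F:
  d/dx[x^2y^4] = 4x^2y^3·y' + 2xy^4
  d/dx[-20] = 0

Collecting, the y'-free part is the partial derivative in x and the y' coefficient is the partial derivative in y:
  ∂F/∂x = 2xy^4
  ∂F/∂y = 4x^2y^3

so d/dx[F(x, y(x))] = ∂F/∂x + (∂F/∂y)·y' = 0. Rearranging,
  dy/dx = -(∂F/∂x)/(∂F/∂y) = -(2xy^4)/(4x^2y^3) = -y/(2x)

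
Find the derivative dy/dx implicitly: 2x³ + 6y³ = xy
Differentiate both sides with respect to x, treating y as y(x). By the chain rule, any term containing y contributes a factor of y' = dy/dx when we differentiate it.

Move every term to one side and write the relation as F(x, y) = 0. Term by term,
  d/dx[2x^3] = 6x^2
  d/dx[-xy] = -x·y' - y
  d/dx[6y^3] = 18y^2·y'

The pieces without y' make up ∂F/∂x and the coefficient of y' is ∂F/∂y:
  ∂F/∂x = 6x^2 - y,
  ∂F/∂y = -x + 18y^2.

Since d/dx[F] = ∂F/∂x + (∂F/∂y)·y' = 0, solve for y':
  (∂F/∂y)·y' = -∂F/∂x
  dy/dx = -(∂F/∂x)/(∂F/∂y) = -(6x^2 - y)/(-x + 18y^2) = (6x^2 - y)/(x - 18y^2)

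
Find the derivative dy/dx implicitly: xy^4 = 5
Differentiate the relation implicitly: treat y = y(x) and apply the chain rule, so every y-derivative picks up a y' = dy/dx factor.

With everything moved to the left-hand side, differentiate term by term:
  d/dx[xy^4] = 4xy^3·y' + y^4
  d/dx[-5] = 0

Separating the contributions that come from x directly and those that come through y:
  without y':      y^4
  multiplying y':  4xy^3

so (y^4) + (4xy^3)·y' = 0, and therefore
  dy/dx = -(y^4)/(4xy^3) = -y/(4x)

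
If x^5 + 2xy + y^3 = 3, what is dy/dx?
Differentiate the relation implicitly: treat y = y(x) and apply the chain rule, so every y-derivative picks up a y' = dy/dx factor.

With everything moved to the left-hand side, differentiate term by term:
  d/dx[x^5] = 5x^4
  d/dx[2xy] = 2x·y' + 2y
  d/dx[y^3] = 3y^2·y'
  d/dx[-3] = 0

Separating the contributions that come from x directly and those that come through y:
  without y':      5x^4 + 2y
  multiplying y':  2x + 3y^2

so (5x^4 + 2y) + (2x + 3y^2)·y' = 0, and therefore
  dy/dx = -(5x^4 + 2y)/(2x + 3y^2) = (-5x^4 - 2y)/(2x + 3y^2)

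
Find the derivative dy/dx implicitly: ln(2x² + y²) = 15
Apply d/dx to both sides, remembering that y depends on x. Each occurrence of y therefore brings in a y' = dy/dx via the chain rule.

With F(x, y) equal to the left-hand side minus the right, differentiate F term by term:
  d/dx[ln(2x^2 + y^2)] = (4x + 2y·y')/(2x^2 + y^2)
  d/dx[-15] = 0
Adding these up, d/dx[F] = 0 becomes
  (4x/(2x^2 + y^2)) + (2y/(2x^2 + y^2))·y' = 0,
so isolating y',
  dy/dx = -(4x/(2x^2 + y^2))/(2y/(2x^2 + y^2)) = -2x/y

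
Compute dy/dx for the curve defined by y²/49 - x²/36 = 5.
Differentiate the relation implicitly: treat y = y(x) and apply the chain rule, so every y-derivative picks up a y' = dy/dx factor.

With everything moved to the left-hand side, differentiate term by term:
  d/dx[-x^2/36] = -x/18
  d/dx[y^2/49] = 2y·y'/49
  d/dx[-5] = 0

Separating the contributions that come from x directly and those that come through y:
  without y':      -x/18
  multiplying y':  2y/49

so (-x/18) + (2y/49)·y' = 0, and therefore
  dy/dx = -(-x/18)/(2y/49) = 49x/(36y)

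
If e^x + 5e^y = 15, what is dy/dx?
Differentiate both sides with respect to x, treating y as y(x). By the chain rule, any term containing y contributes a factor of y' = dy/dx when we differentiate it.

Move every term to one side and write the relation as F(x, y) = 0. Term by term,
  d/dx[e^(x)] = e^(x)
  d/dx[5e^(y)] = 5·y'·e^(y)
  d/dx[-15] = 0

The pieces without y' make up ∂F/∂x and the coefficient of y' is ∂F/∂y:
  ∂F/∂x = e^(x),
  ∂F/∂y = 5e^(y).

Since d/dx[F] = ∂F/∂x + (∂F/∂y)·y' = 0, solve for y':
  (∂F/∂y)·y' = -∂F/∂x
  dy/dx = -(∂F/∂x)/(∂F/∂y) = -(e^(x))/(5e^(y)) = -e^(x - y)/5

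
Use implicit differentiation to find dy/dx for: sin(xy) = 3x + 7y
Differentiate the relation implicitly: treat y = y(x) and apply the chain rule, so every y-derivative picks up a y' = dy/dx factor.

With everything moved to the left-hand side, differentiate term by term:
  d/dx[-3x] = -3
  d/dx[-7y] = -7·y'
  d/dx[sin(xy)] = (x·y' + y)·cos(xy)

Separating the contributions that come from x directly and those that come through y:
  without y':      y·cos(xy) - 3
  multiplying y':  x·cos(xy) - 7

so (y·cos(xy) - 3) + (x·cos(xy) - 7)·y' = 0, and therefore
  dy/dx = -(y·cos(xy) - 3)/(x·cos(xy) - 7) = (-y·cos(xy) + 3)/(x·cos(xy) - 7)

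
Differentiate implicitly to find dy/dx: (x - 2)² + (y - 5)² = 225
Differentiate both sides with respect to x, treating y as y(x). By the chain rule, any term containing y contributes a factor of y' = dy/dx when we differentiate it.

Move every term to one side and write the relation as F(x, y) = 0. Term by term,
  d/dx[(x - 2)^2] = 2x - 4
  d/dx[(y - 5)^2] = 2·y'(y - 5)
  d/dx[-225] = 0

The pieces without y' make up ∂F/∂x and the coefficient of y' is ∂F/∂y:
  ∂F/∂x = 2x - 4,
  ∂F/∂y = 2y - 10.

Since d/dx[F] = ∂F/∂x + (∂F/∂y)·y' = 0, solve for y':
  (∂F/∂y)·y' = -∂F/∂x
  dy/dx = -(∂F/∂x)/(∂F/∂y) = -(2x - 4)/(2y - 10) = (2 - x)/(y - 5)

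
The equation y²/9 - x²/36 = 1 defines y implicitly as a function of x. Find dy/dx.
Apply d/dx to both sides, remembering that y depends on x. Each occurrence of y therefore brings in a y' = dy/dx via the chain rule.

With F(x, y) equal to the left-hand side minus the right, differentiate F term by term:
  d/dx[-x^2/36] = -x/18
  d/dx[y^2/9] = 2y·y'/9
  d/dx[-1] = 0
Adding these up, d/dx[F] = 0 becomes
  (-x/18) + (2y/9)·y' = 0,
so isolating y',
  dy/dx = -(-x/18)/(2y/9) = x/(4y)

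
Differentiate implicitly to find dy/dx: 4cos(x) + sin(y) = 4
Take d/dx of both sides. Since y is implicitly a function of x, the chain rule attaches a y' = dy/dx factor whenever we differentiate through y.

Set F(x, y) = (left side) − (right side), so the curve is F = 0. Differentiating each term of F:
  d/dx[sin(y)] = y'·cos(y)
  d/dx[4cos(x)] = -4sin(x)
  d/dx[-4] = 0

Collecting, the y'-free part is the partial derivative in x and the y' coefficient is the partial derivative in y:
  ∂F/∂x = -4sin(x)
  ∂F/∂y = cos(y)

so d/dx[F(x, y(x))] = ∂F/∂x + (∂F/∂y)·y' = 0. Rearranging,
  dy/dx = -(∂F/∂x)/(∂F/∂y) = -(-4sin(x))/(cos(y)) = 4sin(x)/cos(y)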